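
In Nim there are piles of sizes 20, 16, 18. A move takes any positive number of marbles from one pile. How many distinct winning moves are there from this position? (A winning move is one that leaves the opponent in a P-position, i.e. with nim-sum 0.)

3

Bitwise XOR of the heap sizes:
  10100  (20)
  10000  (16)
  10010  (18)
  -----
  10110  (22)
The overall nim-sum is X = 22. A pile of size p has a winning move iff p XOR X < p (reduce it to p XOR X).
  20: 20 XOR 22 = 2 < 20 — winning move (to 2).
  16: 16 XOR 22 = 6 < 16 — winning move (to 6).
  18: 18 XOR 22 = 4 < 18 — winning move (to 4).
That gives 3 winning moves.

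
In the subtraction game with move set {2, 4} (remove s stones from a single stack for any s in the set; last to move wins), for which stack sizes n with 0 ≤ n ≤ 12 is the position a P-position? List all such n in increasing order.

0, 1, 6, 7, 12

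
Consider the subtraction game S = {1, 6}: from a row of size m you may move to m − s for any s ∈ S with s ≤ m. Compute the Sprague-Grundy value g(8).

1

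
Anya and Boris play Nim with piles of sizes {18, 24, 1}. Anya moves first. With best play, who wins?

Write each in binary and XOR column by column:
  10010  (18)
  11000  (24)
  00001  (1)
  -----
  01011  (11)
The nim-sum is 11 ≠ 0, so this is an N-position: the player to move can win; Anya has a winning move.

Anya wins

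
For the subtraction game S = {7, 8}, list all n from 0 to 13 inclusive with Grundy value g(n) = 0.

0, 1, 2, 3, 4, 5, 6

Compute g(0), g(1), … for moves {7, 8}:
k:     0  1  2  3  4  5  6  7  8  9 10 11 12 13
g(k):  0  0  0  0  0  0  0  1  1  1  1  1  1  1
The P-positions (g = 0) in 0..13 are 0, 1, 2, 3, 4, 5, 6.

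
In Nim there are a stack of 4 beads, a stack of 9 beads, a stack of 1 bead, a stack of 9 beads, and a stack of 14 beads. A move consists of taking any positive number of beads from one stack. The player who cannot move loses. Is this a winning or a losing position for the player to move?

Write each in binary and XOR column by column:
  0100  (4)
  1001  (9)
  0001  (1)
  1001  (9)
  1110  (14)
  ----
  1011  (11)
The nim-sum is 11 ≠ 0, so this is an N-position: the player to move can win.

Winning position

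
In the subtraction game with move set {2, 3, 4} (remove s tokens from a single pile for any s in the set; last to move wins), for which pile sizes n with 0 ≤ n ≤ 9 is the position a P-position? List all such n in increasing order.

0, 1, 6, 7

Compute g(0), g(1), … for moves {2, 3, 4}:
g(0) = mex{} = 0
g(1) = mex{} = 0
g(2) = mex{0} = 1
g(3) = mex{0} = 1
g(4) = mex{0,1} = 2
g(5) = mex{0,1} = 2
g(6) = mex{1,2} = 0
g(7) = mex{1,2} = 0
g(8) = mex{0,2} = 1
g(9) = mex{0,2} = 1
The P-positions (g = 0) in 0..9 are 0, 1, 6, 7.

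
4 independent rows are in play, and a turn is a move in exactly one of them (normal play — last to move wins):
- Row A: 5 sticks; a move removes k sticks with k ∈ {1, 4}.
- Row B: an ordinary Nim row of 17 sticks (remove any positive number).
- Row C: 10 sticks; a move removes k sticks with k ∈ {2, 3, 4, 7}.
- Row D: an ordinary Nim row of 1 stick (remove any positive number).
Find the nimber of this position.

Grundy values for row A (subtraction set {1, 4}):
g(0) = mex{} = 0
g(1) = mex{0} = 1
g(2) = mex{1} = 0
g(3) = mex{0} = 1
g(4) = mex{0,1} = 2
g(5) = mex{1,2} = 0
So g(5) = 0.
Row B is a plain Nim row of size 17, so its Grundy value is 17.
For row C, compute g(0), g(1), … with moves {2, 3, 4, 7}:
k:     0  1  2  3  4  5  6  7  8  9 10
g(k):  0  0  1  1  2  2  0  3  1  4  2
So g(10) = 2.
Row D is a plain Nim row of size 1, so its Grundy value is 1.
The value of a disjunctive sum is the nim-sum of the parts.
Combined value = 0 ⊕ 17 ⊕ 2 ⊕ 1 = 18.

18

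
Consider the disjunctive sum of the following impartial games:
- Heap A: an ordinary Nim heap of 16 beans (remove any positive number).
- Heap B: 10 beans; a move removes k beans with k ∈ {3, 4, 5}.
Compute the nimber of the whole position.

16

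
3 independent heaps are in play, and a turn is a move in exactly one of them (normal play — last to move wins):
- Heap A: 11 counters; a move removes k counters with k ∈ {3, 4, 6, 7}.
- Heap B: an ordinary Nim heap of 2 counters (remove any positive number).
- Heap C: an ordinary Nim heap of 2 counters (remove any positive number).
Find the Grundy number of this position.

0

Build the Grundy sequence for heap A with g(k) = mex{g(k−s) : s ∈ {3, 4, 6, 7}, s ≤ k}:
k:     0  1  2  3  4  5  6  7  8  9 10 11
g(k):  0  0  0  1  1  1  2  2  2  3  0  0
So g(11) = 0.
Heap B is a plain Nim heap of size 2, so its Grundy value is 2.
Heap C is a plain Nim heap of size 2, so its Grundy value is 2.
By the Sprague-Grundy theorem, the Grundy value of a sum of independent games is the XOR of the component values.
Combined value = 0 ⊕ 2 ⊕ 2 = 0.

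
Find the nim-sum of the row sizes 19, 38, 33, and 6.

18

Nim-sum: 19 ^ 38 ^ 33 ^ 6 = 18.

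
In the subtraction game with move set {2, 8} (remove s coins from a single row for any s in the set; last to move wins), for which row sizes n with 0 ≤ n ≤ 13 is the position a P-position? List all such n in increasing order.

Build the Grundy sequence with g(k) = mex{g(k−s) : s ∈ {2, 8}, s ≤ k}:
g(0) = mex{} = 0
g(1) = mex{} = 0
g(2) = mex{0} = 1
g(3) = mex{0} = 1
g(4) = mex{1} = 0
g(5) = mex{1} = 0
g(6) = mex{0} = 1
g(7) = mex{0} = 1
g(8) = mex{0,1} = 2
g(9) = mex{0,1} = 2
g(10) = mex{1,2} = 0
g(11) = mex{1,2} = 0
g(12) = mex{0} = 1
g(13) = mex{0} = 1
The P-positions (g = 0) in 0..13 are 0, 1, 4, 5, 10, 11.

0, 1, 4, 5, 10, 11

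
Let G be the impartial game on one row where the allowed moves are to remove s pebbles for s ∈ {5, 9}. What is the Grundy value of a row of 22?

1

Build the Grundy sequence with g(k) = mex{g(k−s) : s ∈ {5, 9}, s ≤ k}:
k:     0  1  2  3  4  5  6  7  8  9 10 11 12 13 14 15 16 17 18 19 20 21 22
g(k):  0  0  0  0  0  1  1  1  1  1  2  2  2  2  0  0  0  0  0  1  1  1  1
So g(22) = 1.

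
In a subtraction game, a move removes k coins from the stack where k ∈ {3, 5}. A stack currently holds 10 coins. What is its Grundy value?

Grundy values for subtraction set {3, 5}:
g(0) = mex{} = 0
g(1) = mex{} = 0
g(2) = mex{} = 0
g(3) = mex{0} = 1
g(4) = mex{0} = 1
g(5) = mex{0} = 1
g(6) = mex{0,1} = 2
g(7) = mex{0,1} = 2
g(8) = mex{1} = 0
g(9) = mex{1,2} = 0
g(10) = mex{1,2} = 0
So g(10) = 0.

0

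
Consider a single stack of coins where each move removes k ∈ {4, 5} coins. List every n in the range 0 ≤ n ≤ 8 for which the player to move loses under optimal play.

0, 1, 2, 3

Compute g(0), g(1), … for moves {4, 5}:
k:     0  1  2  3  4  5  6  7  8
g(k):  0  0  0  0  1  1  1  1  2
The P-positions (g = 0) in 0..8 are 0, 1, 2, 3.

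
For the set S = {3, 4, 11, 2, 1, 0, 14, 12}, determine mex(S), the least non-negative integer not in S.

The values 0, 1, 2, 3, 4 are all present; 5 is the first non-negative integer missing from the set.

5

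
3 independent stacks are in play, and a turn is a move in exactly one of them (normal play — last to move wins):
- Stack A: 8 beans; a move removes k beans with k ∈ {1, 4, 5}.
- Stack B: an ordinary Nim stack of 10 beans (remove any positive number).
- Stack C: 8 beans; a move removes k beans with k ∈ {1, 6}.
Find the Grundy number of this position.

11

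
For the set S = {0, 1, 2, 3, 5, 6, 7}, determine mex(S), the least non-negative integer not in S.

4

The values 0, 1, 2, 3 are all present; 4 is the first non-negative integer missing from the set.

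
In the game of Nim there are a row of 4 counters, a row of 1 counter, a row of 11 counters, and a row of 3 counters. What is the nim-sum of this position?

13

Nim-sum: 4 XOR 1 XOR 11 XOR 3 = 13.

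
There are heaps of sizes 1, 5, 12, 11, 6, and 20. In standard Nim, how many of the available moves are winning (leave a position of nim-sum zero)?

1

In binary:
  00001  (1)
  00101  (5)
  01100  (12)
  01011  (11)
  00110  (6)
  10100  (20)
  -----
  10001  (17)
The overall nim-sum is X = 17. A heap of size p has a winning move iff p XOR X < p (reduce it to p XOR X).
  1: 1 XOR 17 = 16 ≥ 1 — no move.
  5: 5 XOR 17 = 20 ≥ 5 — no move.
  12: 12 XOR 17 = 29 ≥ 12 — no move.
  11: 11 XOR 17 = 26 ≥ 11 — no move.
  6: 6 XOR 17 = 23 ≥ 6 — no move.
  20: 20 XOR 17 = 5 < 20 — winning move (to 5).
That gives 1 winning move.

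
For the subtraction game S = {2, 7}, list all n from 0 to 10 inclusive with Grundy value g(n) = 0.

0, 1, 4, 5, 9, 10

Grundy values for subtraction set {2, 7}:
g(0) = mex{} = 0
g(1) = mex{} = 0
g(2) = mex{0} = 1
g(3) = mex{0} = 1
g(4) = mex{1} = 0
g(5) = mex{1} = 0
g(6) = mex{0} = 1
g(7) = mex{0} = 1
g(8) = mex{0,1} = 2
g(9) = mex{1} = 0
g(10) = mex{1,2} = 0
The P-positions (g = 0) in 0..10 are 0, 1, 4, 5, 9, 10.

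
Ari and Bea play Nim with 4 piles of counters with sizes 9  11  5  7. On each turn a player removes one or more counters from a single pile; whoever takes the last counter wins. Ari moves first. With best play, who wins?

Bea wins

Write each in binary and XOR column by column:
  1001  (9)
  1011  (11)
  0101  (5)
  0111  (7)
  ----
  0000  (0)
The nim-sum is 0, so this is a P-position: the player to move is in a losing position under optimal play; Ari is about to move from it and so loses — Bea wins.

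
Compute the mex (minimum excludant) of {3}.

0

0 is not in the set, so the mex is 0.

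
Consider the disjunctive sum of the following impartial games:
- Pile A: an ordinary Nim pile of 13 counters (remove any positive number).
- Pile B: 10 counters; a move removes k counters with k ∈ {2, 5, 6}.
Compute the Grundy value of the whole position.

12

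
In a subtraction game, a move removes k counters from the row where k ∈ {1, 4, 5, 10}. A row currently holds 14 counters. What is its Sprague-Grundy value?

0

Build the Grundy sequence with g(k) = mex{g(k−s) : s ∈ {1, 4, 5, 10}, s ≤ k}:
g(0) = mex{} = 0
g(1) = mex{0} = 1
g(2) = mex{1} = 0
g(3) = mex{0} = 1
g(4) = mex{0,1} = 2
g(5) = mex{0,1,2} = 3
g(6) = mex{0,1,3} = 2
g(7) = mex{0,1,2} = 3
g(8) = mex{1,2,3} = 0
g(9) = mex{0,2,3} = 1
g(10) = mex{0,1,2,3} = 4
g(11) = mex{1,2,3,4} = 0
g(12) = mex{0,3} = 1
g(13) = mex{0,1} = 2
g(14) = mex{1,2,4} = 0
So g(14) = 0.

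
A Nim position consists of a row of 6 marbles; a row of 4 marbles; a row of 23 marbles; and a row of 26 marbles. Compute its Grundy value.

15

Write each in binary and XOR column by column:
  00110  (6)
  00100  (4)
  10111  (23)
  11010  (26)
  -----
  01111  (15)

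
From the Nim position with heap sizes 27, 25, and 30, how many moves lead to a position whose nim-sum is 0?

3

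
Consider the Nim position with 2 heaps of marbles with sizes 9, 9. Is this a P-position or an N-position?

P-position

Compute the nim-sum pairwise:
9 XOR 9 = 0
The nim-sum is 0, so this is a P-position: the player to move is in a losing position under optimal play.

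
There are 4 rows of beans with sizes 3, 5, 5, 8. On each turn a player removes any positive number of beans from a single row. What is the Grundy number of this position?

Nim-sum: 3 ^ 5 ^ 5 ^ 8 = 11.

11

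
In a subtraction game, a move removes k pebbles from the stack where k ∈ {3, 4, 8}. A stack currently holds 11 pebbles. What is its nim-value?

Compute g(0), g(1), … for moves {3, 4, 8}:
g(0) = mex{} = 0
g(1) = mex{} = 0
g(2) = mex{} = 0
g(3) = mex{0} = 1
g(4) = mex{0} = 1
g(5) = mex{0} = 1
g(6) = mex{0,1} = 2
g(7) = mex{1} = 0
g(8) = mex{0,1} = 2
g(9) = mex{0,1,2} = 3
g(10) = mex{0,2} = 1
g(11) = mex{0,1,2} = 3
So g(11) = 3.

3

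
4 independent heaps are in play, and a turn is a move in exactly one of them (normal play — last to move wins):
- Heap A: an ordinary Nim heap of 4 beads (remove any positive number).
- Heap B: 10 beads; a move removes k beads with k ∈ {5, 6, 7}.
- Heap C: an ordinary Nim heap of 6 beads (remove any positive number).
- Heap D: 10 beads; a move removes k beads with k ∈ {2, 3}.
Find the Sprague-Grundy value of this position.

0

Heap A is a plain Nim heap of size 4, so its Grundy value is 4.
For heap B, compute g(0), g(1), … with moves {5, 6, 7}:
g(0) = mex{} = 0
g(1) = mex{} = 0
g(2) = mex{} = 0
g(3) = mex{} = 0
g(4) = mex{} = 0
g(5) = mex{0} = 1
g(6) = mex{0} = 1
g(7) = mex{0} = 1
g(8) = mex{0} = 1
g(9) = mex{0} = 1
g(10) = mex{0,1} = 2
So g(10) = 2.
Heap C is a plain Nim heap of size 6, so its Grundy value is 6.
For heap D, compute g(0), g(1), … with moves {2, 3}:
k:     0  1  2  3  4  5  6  7  8  9 10
g(k):  0  0  1  1  2  0  0  1  1  2  0
So g(10) = 0.
The value of a disjunctive sum is the nim-sum of the parts.
Combined value = 4 ⊕ 2 ⊕ 6 ⊕ 0 = 0.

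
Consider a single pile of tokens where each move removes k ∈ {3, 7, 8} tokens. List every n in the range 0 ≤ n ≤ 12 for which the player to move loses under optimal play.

0, 1, 2, 6, 11, 12

Grundy values for subtraction set {3, 7, 8}:
k:     0  1  2  3  4  5  6  7  8  9 10 11 12
g(k):  0  0  0  1  1  1  0  2  2  1  3  0  0
The P-positions (g = 0) in 0..12 are 0, 1, 2, 6, 11, 12.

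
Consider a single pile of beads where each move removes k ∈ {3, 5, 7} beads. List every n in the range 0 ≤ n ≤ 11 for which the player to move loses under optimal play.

Grundy values for subtraction set {3, 5, 7}:
g(0) = mex{} = 0
g(1) = mex{} = 0
g(2) = mex{} = 0
g(3) = mex{0} = 1
g(4) = mex{0} = 1
g(5) = mex{0} = 1
g(6) = mex{0,1} = 2
g(7) = mex{0,1} = 2
g(8) = mex{0,1} = 2
g(9) = mex{0,1,2} = 3
g(10) = mex{1,2} = 0
g(11) = mex{1,2} = 0
The P-positions (g = 0) in 0..11 are 0, 1, 2, 10, 11.

0, 1, 2, 10, 11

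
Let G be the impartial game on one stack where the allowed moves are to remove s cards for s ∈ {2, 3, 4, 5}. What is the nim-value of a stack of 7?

0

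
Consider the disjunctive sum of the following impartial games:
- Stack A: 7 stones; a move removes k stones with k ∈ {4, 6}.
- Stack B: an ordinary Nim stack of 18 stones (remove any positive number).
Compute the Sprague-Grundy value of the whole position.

19

Grundy values for stack A (subtraction set {4, 6}):
g(0) = mex{} = 0
g(1) = mex{} = 0
g(2) = mex{} = 0
g(3) = mex{} = 0
g(4) = mex{0} = 1
g(5) = mex{0} = 1
g(6) = mex{0} = 1
g(7) = mex{0} = 1
So g(7) = 1.
Stack B is a plain Nim stack of size 18, so its Grundy value is 18.
The value of a disjunctive sum is the nim-sum of the parts.
Combined value = 1 ⊕ 18 = 19.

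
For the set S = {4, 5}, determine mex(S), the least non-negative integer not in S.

0 is not in the set, so the mex is 0.

0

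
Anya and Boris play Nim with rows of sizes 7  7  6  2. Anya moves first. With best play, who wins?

Anya wins

Nim-sum: 7 ⊕ 7 ⊕ 6 ⊕ 2 = 4.
The nim-sum is 4 ≠ 0, so this is an N-position: the player to move can win; Anya has a winning move.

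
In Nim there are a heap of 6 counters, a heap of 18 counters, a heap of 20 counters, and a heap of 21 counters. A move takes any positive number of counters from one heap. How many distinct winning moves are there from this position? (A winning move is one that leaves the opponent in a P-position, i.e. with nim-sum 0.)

Compute the nim-sum pairwise:
6 ^ 18 = 20
20 ^ 20 = 0
0 ^ 21 = 21
The overall nim-sum is X = 21. A heap of size p has a winning move iff p XOR X < p (reduce it to p XOR X).
  6: 6 XOR 21 = 19 ≥ 6 — no move.
  18: 18 XOR 21 = 7 < 18 — winning move (to 7).
  20: 20 XOR 21 = 1 < 20 — winning move (to 1).
  21: 21 XOR 21 = 0 < 21 — winning move (to 0).
That gives 3 winning moves.

3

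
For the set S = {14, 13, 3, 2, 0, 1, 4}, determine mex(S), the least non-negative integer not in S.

The values 0, 1, 2, 3, 4 are all present; 5 is the first non-negative integer missing from the set.

5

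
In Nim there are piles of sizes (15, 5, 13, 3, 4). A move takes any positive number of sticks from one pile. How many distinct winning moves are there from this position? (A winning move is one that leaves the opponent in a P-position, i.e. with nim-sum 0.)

Compute the nim-sum pairwise:
15 ⊕ 5 = 10
10 ⊕ 13 = 7
7 ⊕ 3 = 4
4 ⊕ 4 = 0
The nim-sum is already 0, so every move leaves a nonzero nim-sum — there are no winning moves.

0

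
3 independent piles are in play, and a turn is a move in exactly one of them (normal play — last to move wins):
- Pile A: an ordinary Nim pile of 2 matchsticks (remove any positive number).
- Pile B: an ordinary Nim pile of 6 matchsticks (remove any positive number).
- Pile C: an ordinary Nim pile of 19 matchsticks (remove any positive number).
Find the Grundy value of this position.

23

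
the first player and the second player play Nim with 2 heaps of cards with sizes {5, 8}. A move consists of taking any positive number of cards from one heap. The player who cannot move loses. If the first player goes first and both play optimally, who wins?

Compute the nim-sum pairwise:
5 ⊕ 8 = 13
The nim-sum is 13 ≠ 0, so this is an N-position: the player to move can win; the first player has a winning move.

the first player wins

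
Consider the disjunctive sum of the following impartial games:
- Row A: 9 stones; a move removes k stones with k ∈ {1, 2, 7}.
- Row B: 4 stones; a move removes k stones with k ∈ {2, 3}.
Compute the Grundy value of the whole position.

Grundy values for row A (subtraction set {1, 2, 7}):
g(0) = mex{} = 0
g(1) = mex{0} = 1
g(2) = mex{0,1} = 2
g(3) = mex{1,2} = 0
g(4) = mex{0,2} = 1
g(5) = mex{0,1} = 2
g(6) = mex{1,2} = 0
g(7) = mex{0,2} = 1
g(8) = mex{0,1} = 2
g(9) = mex{1,2} = 0
So g(9) = 0.
For row B, compute g(0), g(1), … with moves {2, 3}:
k:     0  1  2  3  4
g(k):  0  0  1  1  2
So g(4) = 2.
The value of a disjunctive sum is the nim-sum of the parts.
Combined value = 0 ⊕ 2 = 2.

2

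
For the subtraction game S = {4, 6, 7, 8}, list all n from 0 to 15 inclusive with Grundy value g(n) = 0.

0, 1, 2, 3, 12, 13, 14, 15

Compute g(0), g(1), … for moves {4, 6, 7, 8}:
k:     0  1  2  3  4  5  6  7  8  9 10 11 12 13 14 15
g(k):  0  0  0  0  1  1  1  1  2  2  2  2  0  0  0  0
The P-positions (g = 0) in 0..15 are 0, 1, 2, 3, 12, 13, 14, 15.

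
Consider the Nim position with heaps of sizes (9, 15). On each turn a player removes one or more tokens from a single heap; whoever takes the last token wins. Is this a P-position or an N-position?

N-position

Compute the nim-sum pairwise:
9 ^ 15 = 6
The nim-sum is 6 ≠ 0, so this is an N-position: the player to move can win.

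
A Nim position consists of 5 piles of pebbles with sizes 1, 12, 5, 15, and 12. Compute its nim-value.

Nim-sum: 1 ⊕ 12 ⊕ 5 ⊕ 15 ⊕ 12 = 11.

11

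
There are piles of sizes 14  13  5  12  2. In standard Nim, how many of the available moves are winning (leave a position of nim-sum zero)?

Nim-sum: 14 XOR 13 XOR 5 XOR 12 XOR 2 = 8.
The overall nim-sum is X = 8. A pile of size p has a winning move iff p XOR X < p (reduce it to p XOR X).
  14: 14 XOR 8 = 6 < 14 — winning move (to 6).
  13: 13 XOR 8 = 5 < 13 — winning move (to 5).
  5: 5 XOR 8 = 13 ≥ 5 — no move.
  12: 12 XOR 8 = 4 < 12 — winning move (to 4).
  2: 2 XOR 8 = 10 ≥ 2 — no move.
That gives 3 winning moves.

3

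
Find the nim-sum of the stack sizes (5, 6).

Nim-sum: 5 ⊕ 6 = 3.

3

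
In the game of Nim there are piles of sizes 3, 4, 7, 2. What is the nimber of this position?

2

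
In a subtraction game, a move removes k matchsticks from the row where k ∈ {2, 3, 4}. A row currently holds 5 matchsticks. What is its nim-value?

Compute g(0), g(1), … for moves {2, 3, 4}:
g(0) = mex{} = 0
g(1) = mex{} = 0
g(2) = mex{0} = 1
g(3) = mex{0} = 1
g(4) = mex{0,1} = 2
g(5) = mex{0,1} = 2
So g(5) = 2.

2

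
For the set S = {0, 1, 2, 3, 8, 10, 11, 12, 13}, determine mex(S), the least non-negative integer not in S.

4

The values 0, 1, 2, 3 are all present; 4 is the first non-negative integer missing from the set.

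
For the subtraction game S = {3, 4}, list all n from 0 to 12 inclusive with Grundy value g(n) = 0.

0, 1, 2, 7, 8, 9

Grundy values for subtraction set {3, 4}:
k:     0  1  2  3  4  5  6  7  8  9 10 11 12
g(k):  0  0  0  1  1  1  2  0  0  0  1  1  1
The P-positions (g = 0) in 0..12 are 0, 1, 2, 7, 8, 9.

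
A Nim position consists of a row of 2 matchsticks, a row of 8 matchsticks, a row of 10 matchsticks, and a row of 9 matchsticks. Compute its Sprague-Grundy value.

Bitwise XOR of the heap sizes:
  0010  (2)
  1000  (8)
  1010  (10)
  1001  (9)
  ----
  1001  (9)

9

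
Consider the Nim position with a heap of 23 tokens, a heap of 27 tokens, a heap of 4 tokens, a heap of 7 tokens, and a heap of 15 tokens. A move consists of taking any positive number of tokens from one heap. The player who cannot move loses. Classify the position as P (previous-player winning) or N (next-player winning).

Nim-sum: 23 ^ 27 ^ 4 ^ 7 ^ 15 = 0.
The nim-sum is 0, so this is a P-position: the player to move is in a losing position under optimal play.

P-position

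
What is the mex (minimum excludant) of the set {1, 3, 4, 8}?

0 is not in the set, so the mex is 0.

0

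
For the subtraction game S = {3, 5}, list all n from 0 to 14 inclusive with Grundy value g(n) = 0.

0, 1, 2, 8, 9, 10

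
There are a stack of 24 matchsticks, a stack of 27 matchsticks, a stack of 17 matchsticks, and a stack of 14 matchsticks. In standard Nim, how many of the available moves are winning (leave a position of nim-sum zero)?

Nim-sum: 24 ^ 27 ^ 17 ^ 14 = 28.
The overall nim-sum is X = 28. A stack of size p has a winning move iff p XOR X < p (reduce it to p XOR X).
  24: 24 XOR 28 = 4 < 24 — winning move (to 4).
  27: 27 XOR 28 = 7 < 27 — winning move (to 7).
  17: 17 XOR 28 = 13 < 17 — winning move (to 13).
  14: 14 XOR 28 = 18 ≥ 14 — no move.
That gives 3 winning moves.

3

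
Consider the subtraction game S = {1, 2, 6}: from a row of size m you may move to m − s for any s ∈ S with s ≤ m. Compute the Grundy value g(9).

2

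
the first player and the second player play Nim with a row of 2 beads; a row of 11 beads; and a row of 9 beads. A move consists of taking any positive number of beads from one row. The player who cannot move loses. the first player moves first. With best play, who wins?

the second player wins

Nim-sum: 2 ⊕ 11 ⊕ 9 = 0.
The nim-sum is 0, so this is a P-position: the player to move is in a losing position under optimal play; the first player is about to move from it and so loses — the second player wins.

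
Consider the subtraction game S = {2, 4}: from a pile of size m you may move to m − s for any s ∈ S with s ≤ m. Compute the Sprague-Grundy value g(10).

2

Grundy values for subtraction set {2, 4}:
k:     0  1  2  3  4  5  6  7  8  9 10
g(k):  0  0  1  1  2  2  0  0  1  1  2
So g(10) = 2.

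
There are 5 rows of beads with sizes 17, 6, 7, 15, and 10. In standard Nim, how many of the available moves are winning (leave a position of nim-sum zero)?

In binary:
  10001  (17)
  00110  (6)
  00111  (7)
  01111  (15)
  01010  (10)
  -----
  10101  (21)
The overall nim-sum is X = 21. A row of size p has a winning move iff p XOR X < p (reduce it to p XOR X).
  17: 17 XOR 21 = 4 < 17 — winning move (to 4).
  6: 6 XOR 21 = 19 ≥ 6 — no move.
  7: 7 XOR 21 = 18 ≥ 7 — no move.
  15: 15 XOR 21 = 26 ≥ 15 — no move.
  10: 10 XOR 21 = 31 ≥ 10 — no move.
That gives 1 winning move.

1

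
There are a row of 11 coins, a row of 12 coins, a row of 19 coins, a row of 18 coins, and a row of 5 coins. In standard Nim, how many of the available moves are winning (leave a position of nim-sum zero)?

Compute the nim-sum pairwise:
11 ⊕ 12 = 7
7 ⊕ 19 = 20
20 ⊕ 18 = 6
6 ⊕ 5 = 3
The overall nim-sum is X = 3. A row of size p has a winning move iff p XOR X < p (reduce it to p XOR X).
  11: 11 XOR 3 = 8 < 11 — winning move (to 8).
  12: 12 XOR 3 = 15 ≥ 12 — no move.
  19: 19 XOR 3 = 16 < 19 — winning move (to 16).
  18: 18 XOR 3 = 17 < 18 — winning move (to 17).
  5: 5 XOR 3 = 6 ≥ 5 — no move.
That gives 3 winning moves.

3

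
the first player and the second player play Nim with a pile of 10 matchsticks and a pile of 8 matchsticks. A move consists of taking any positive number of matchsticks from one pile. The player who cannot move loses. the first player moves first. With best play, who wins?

the first player wins

Write each in binary and XOR column by column:
  1010  (10)
  1000  (8)
  ----
  0010  (2)
The nim-sum is 2 ≠ 0, so this is an N-position: the player to move can win; the first player has a winning move.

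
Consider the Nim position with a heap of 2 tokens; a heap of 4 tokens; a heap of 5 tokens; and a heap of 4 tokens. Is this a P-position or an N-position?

Compute the nim-sum pairwise:
2 ⊕ 4 = 6
6 ⊕ 5 = 3
3 ⊕ 4 = 7
The nim-sum is 7 ≠ 0, so this is an N-position: the player to move can win.

N-position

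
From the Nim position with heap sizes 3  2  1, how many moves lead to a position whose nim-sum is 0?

0

Nim-sum: 3 XOR 2 XOR 1 = 0.
The nim-sum is already 0, so every move leaves a nonzero nim-sum — there are no winning moves.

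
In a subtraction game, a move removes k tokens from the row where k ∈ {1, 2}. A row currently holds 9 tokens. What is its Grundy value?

0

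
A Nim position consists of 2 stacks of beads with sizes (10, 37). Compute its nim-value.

Compute the nim-sum pairwise:
10 ^ 37 = 47

47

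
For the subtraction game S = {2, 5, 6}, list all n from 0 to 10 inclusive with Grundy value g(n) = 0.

0, 1, 4, 8

Build the Grundy sequence with g(k) = mex{g(k−s) : s ∈ {2, 5, 6}, s ≤ k}:
k:     0  1  2  3  4  5  6  7  8  9 10
g(k):  0  0  1  1  0  2  1  3  0  2  1
The P-positions (g = 0) in 0..10 are 0, 1, 4, 8.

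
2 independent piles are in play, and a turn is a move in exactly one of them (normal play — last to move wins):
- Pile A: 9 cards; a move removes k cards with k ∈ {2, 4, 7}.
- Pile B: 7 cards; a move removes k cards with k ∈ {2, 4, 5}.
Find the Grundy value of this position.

Grundy values for pile A (subtraction set {2, 4, 7}):
g(0) = mex{} = 0
g(1) = mex{} = 0
g(2) = mex{0} = 1
g(3) = mex{0} = 1
g(4) = mex{0,1} = 2
g(5) = mex{0,1} = 2
g(6) = mex{1,2} = 0
g(7) = mex{0,1,2} = 3
g(8) = mex{0,2} = 1
g(9) = mex{1,2,3} = 0
So g(9) = 0.
Grundy values for pile B (subtraction set {2, 4, 5}):
k:     0  1  2  3  4  5  6  7
g(k):  0  0  1  1  2  2  3  0
So g(7) = 0.
The value of a disjunctive sum is the nim-sum of the parts.
Combined value = 0 XOR 0 = 0.

0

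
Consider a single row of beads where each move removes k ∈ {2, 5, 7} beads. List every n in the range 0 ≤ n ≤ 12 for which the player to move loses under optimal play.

0, 1, 4, 10

Grundy values for subtraction set {2, 5, 7}:
g(0) = mex{} = 0
g(1) = mex{} = 0
g(2) = mex{0} = 1
g(3) = mex{0} = 1
g(4) = mex{1} = 0
g(5) = mex{0,1} = 2
g(6) = mex{0} = 1
g(7) = mex{0,1,2} = 3
g(8) = mex{0,1} = 2
g(9) = mex{0,1,3} = 2
g(10) = mex{1,2} = 0
g(11) = mex{0,1,2} = 3
g(12) = mex{0,2,3} = 1
The P-positions (g = 0) in 0..12 are 0, 1, 4, 10.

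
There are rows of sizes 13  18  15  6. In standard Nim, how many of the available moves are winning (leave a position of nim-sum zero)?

1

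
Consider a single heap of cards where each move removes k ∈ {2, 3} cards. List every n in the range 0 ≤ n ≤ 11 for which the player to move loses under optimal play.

0, 1, 5, 6, 10, 11

Grundy values for subtraction set {2, 3}:
g(0) = mex{} = 0
g(1) = mex{} = 0
g(2) = mex{0} = 1
g(3) = mex{0} = 1
g(4) = mex{0,1} = 2
g(5) = mex{1} = 0
g(6) = mex{1,2} = 0
g(7) = mex{0,2} = 1
g(8) = mex{0} = 1
g(9) = mex{0,1} = 2
g(10) = mex{1} = 0
g(11) = mex{1,2} = 0
The P-positions (g = 0) in 0..11 are 0, 1, 5, 6, 10, 11.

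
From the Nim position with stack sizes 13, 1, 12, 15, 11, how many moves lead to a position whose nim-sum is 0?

3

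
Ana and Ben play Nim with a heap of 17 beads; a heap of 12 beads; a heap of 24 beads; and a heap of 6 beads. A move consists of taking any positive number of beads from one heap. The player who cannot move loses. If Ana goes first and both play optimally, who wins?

Compute the nim-sum pairwise:
17 ^ 12 = 29
29 ^ 24 = 5
5 ^ 6 = 3
The nim-sum is 3 ≠ 0, so this is an N-position: the player to move can win; Ana has a winning move.

Ana wins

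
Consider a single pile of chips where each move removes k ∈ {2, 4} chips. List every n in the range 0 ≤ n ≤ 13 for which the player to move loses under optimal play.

0, 1, 6, 7, 12, 13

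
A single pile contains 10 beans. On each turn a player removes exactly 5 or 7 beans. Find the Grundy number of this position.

Build the Grundy sequence with g(k) = mex{g(k−s) : s ∈ {5, 7}, s ≤ k}:
g(0) = mex{} = 0
g(1) = mex{} = 0
g(2) = mex{} = 0
g(3) = mex{} = 0
g(4) = mex{} = 0
g(5) = mex{0} = 1
g(6) = mex{0} = 1
g(7) = mex{0} = 1
g(8) = mex{0} = 1
g(9) = mex{0} = 1
g(10) = mex{0,1} = 2
So g(10) = 2.

2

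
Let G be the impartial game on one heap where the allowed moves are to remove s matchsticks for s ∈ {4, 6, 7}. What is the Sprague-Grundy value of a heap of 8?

Compute g(0), g(1), … for moves {4, 6, 7}:
g(0) = mex{} = 0
g(1) = mex{} = 0
g(2) = mex{} = 0
g(3) = mex{} = 0
g(4) = mex{0} = 1
g(5) = mex{0} = 1
g(6) = mex{0} = 1
g(7) = mex{0} = 1
g(8) = mex{0,1} = 2
So g(8) = 2.

2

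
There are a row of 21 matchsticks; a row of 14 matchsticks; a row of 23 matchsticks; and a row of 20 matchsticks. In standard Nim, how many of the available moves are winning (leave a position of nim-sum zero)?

3

Write each in binary and XOR column by column:
  10101  (21)
  01110  (14)
  10111  (23)
  10100  (20)
  -----
  11000  (24)
The overall nim-sum is X = 24. A row of size p has a winning move iff p XOR X < p (reduce it to p XOR X).
  21: 21 XOR 24 = 13 < 21 — winning move (to 13).
  14: 14 XOR 24 = 22 ≥ 14 — no move.
  23: 23 XOR 24 = 15 < 23 — winning move (to 15).
  20: 20 XOR 24 = 12 < 20 — winning move (to 12).
That gives 3 winning moves.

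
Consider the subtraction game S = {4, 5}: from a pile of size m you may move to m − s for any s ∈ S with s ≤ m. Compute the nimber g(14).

Build the Grundy sequence with g(k) = mex{g(k−s) : s ∈ {4, 5}, s ≤ k}:
g(0) = mex{} = 0
g(1) = mex{} = 0
g(2) = mex{} = 0
g(3) = mex{} = 0
g(4) = mex{0} = 1
g(5) = mex{0} = 1
g(6) = mex{0} = 1
g(7) = mex{0} = 1
g(8) = mex{0,1} = 2
g(9) = mex{1} = 0
g(10) = mex{1} = 0
g(11) = mex{1} = 0
g(12) = mex{1,2} = 0
g(13) = mex{0,2} = 1
g(14) = mex{0} = 1
So g(14) = 1.

1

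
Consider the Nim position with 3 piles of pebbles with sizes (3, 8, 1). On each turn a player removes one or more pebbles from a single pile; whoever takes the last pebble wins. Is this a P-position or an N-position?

N-position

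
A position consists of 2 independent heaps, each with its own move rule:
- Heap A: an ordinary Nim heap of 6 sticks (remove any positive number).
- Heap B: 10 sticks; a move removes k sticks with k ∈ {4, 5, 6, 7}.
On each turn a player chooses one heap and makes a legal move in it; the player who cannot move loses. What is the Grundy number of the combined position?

4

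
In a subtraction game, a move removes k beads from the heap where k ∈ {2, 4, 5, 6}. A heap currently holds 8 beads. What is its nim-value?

Compute g(0), g(1), … for moves {2, 4, 5, 6}:
k:     0  1  2  3  4  5  6  7  8
g(k):  0  0  1  1  2  2  3  3  0
So g(8) = 0.

0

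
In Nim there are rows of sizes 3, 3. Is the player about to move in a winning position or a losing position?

Losing position

Compute the nim-sum pairwise:
3 XOR 3 = 0
The nim-sum is 0, so this is a P-position: the player to move is in a losing position under optimal play.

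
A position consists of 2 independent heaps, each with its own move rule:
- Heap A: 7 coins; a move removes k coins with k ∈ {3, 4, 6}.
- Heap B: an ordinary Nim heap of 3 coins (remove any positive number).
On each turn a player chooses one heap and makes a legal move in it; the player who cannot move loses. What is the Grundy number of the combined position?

1

Grundy values for heap A (subtraction set {3, 4, 6}):
k:     0  1  2  3  4  5  6  7
g(k):  0  0  0  1  1  1  2  2
So g(7) = 2.
Heap B is a plain Nim heap of size 3, so its Grundy value is 3.
The value of a disjunctive sum is the nim-sum of the parts.
Combined value = 2 ⊕ 3 = 1.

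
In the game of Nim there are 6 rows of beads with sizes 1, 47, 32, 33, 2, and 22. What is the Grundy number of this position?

Nim-sum: 1 ⊕ 47 ⊕ 32 ⊕ 33 ⊕ 2 ⊕ 22 = 59.

59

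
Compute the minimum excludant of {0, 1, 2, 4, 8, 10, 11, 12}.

3

The values 0, 1, 2 are all present; 3 is the first non-negative integer missing from the set.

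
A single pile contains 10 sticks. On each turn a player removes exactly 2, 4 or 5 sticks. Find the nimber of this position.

1

Build the Grundy sequence with g(k) = mex{g(k−s) : s ∈ {2, 4, 5}, s ≤ k}:
g(0) = mex{} = 0
g(1) = mex{} = 0
g(2) = mex{0} = 1
g(3) = mex{0} = 1
g(4) = mex{0,1} = 2
g(5) = mex{0,1} = 2
g(6) = mex{0,1,2} = 3
g(7) = mex{1,2} = 0
g(8) = mex{1,2,3} = 0
g(9) = mex{0,2} = 1
g(10) = mex{0,2,3} = 1
So g(10) = 1.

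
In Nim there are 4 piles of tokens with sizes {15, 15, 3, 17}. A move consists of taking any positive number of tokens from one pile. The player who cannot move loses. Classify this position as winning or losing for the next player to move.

Winning position

Nim-sum: 15 ^ 15 ^ 3 ^ 17 = 18.
The nim-sum is 18 ≠ 0, so this is an N-position: the player to move can win.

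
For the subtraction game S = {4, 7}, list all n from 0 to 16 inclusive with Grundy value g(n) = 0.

0, 1, 2, 3, 11, 12, 13, 14

Grundy values for subtraction set {4, 7}:
k:     0  1  2  3  4  5  6  7  8  9 10 11 12 13 14 15 16
g(k):  0  0  0  0  1  1  1  1  2  2  2  0  0  0  0  1  1
The P-positions (g = 0) in 0..16 are 0, 1, 2, 3, 11, 12, 13, 14.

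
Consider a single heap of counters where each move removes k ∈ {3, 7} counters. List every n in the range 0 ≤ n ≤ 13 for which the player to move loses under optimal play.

0, 1, 2, 6, 10, 11, 12

Compute g(0), g(1), … for moves {3, 7}:
k:     0  1  2  3  4  5  6  7  8  9 10 11 12 13
g(k):  0  0  0  1  1  1  0  2  2  1  0  0  0  1
The P-positions (g = 0) in 0..13 are 0, 1, 2, 6, 10, 11, 12.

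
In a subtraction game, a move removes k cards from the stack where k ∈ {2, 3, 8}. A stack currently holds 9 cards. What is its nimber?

Compute g(0), g(1), … for moves {2, 3, 8}:
k:     0  1  2  3  4  5  6  7  8  9
g(k):  0  0  1  1  2  0  0  1  1  2
So g(9) = 2.

2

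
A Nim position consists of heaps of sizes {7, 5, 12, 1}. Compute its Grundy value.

15

In binary:
  0111  (7)
  0101  (5)
  1100  (12)
  0001  (1)
  ----
  1111  (15)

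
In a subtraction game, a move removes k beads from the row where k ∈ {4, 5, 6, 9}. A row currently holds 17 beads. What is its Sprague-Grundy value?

Build the Grundy sequence with g(k) = mex{g(k−s) : s ∈ {4, 5, 6, 9}, s ≤ k}:
k:     0  1  2  3  4  5  6  7  8  9 10 11 12 13 14 15 16 17
g(k):  0  0  0  0  1  1  1  1  2  2  2  2  3  0  0  0  0  1
So g(17) = 1.

1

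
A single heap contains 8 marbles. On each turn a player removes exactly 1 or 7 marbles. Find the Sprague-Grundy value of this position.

0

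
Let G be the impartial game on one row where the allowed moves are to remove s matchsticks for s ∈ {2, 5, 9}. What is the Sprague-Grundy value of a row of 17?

Compute g(0), g(1), … for moves {2, 5, 9}:
k:     0  1  2  3  4  5  6  7  8  9 10 11 12 13 14 15 16 17
g(k):  0  0  1  1  0  2  1  0  0  1  1  0  2  1  0  0  1  1
So g(17) = 1.

1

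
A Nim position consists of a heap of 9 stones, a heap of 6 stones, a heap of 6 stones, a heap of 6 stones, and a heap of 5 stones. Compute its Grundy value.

Bitwise XOR of the heap sizes:
  1001  (9)
  0110  (6)
  0110  (6)
  0110  (6)
  0101  (5)
  ----
  1010  (10)

10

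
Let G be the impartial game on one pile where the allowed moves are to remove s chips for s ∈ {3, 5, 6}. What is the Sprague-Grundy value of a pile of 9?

Grundy values for subtraction set {3, 5, 6}:
k:     0  1  2  3  4  5  6  7  8  9
g(k):  0  0  0  1  1  1  2  2  2  0
So g(9) = 0.

0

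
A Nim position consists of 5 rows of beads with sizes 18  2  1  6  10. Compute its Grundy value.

Nim-sum: 18 ^ 2 ^ 1 ^ 6 ^ 10 = 29.

29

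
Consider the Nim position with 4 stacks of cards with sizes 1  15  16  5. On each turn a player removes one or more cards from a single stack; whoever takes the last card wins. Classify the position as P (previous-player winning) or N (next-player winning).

N-position

Bitwise XOR of the heap sizes:
  00001  (1)
  01111  (15)
  10000  (16)
  00101  (5)
  -----
  11011  (27)
The nim-sum is 27 ≠ 0, so this is an N-position: the player to move can win.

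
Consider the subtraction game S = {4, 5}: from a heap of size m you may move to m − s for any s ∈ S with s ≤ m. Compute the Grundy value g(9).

0

Build the Grundy sequence with g(k) = mex{g(k−s) : s ∈ {4, 5}, s ≤ k}:
k:     0  1  2  3  4  5  6  7  8  9
g(k):  0  0  0  0  1  1  1  1  2  0
So g(9) = 0.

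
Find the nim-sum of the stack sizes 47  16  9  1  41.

30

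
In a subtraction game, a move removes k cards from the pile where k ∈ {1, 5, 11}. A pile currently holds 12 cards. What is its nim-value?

Grundy values for subtraction set {1, 5, 11}:
k:     0  1  2  3  4  5  6  7  8  9 10 11 12
g(k):  0  1  0  1  0  1  0  1  0  1  0  1  0
So g(12) = 0.

0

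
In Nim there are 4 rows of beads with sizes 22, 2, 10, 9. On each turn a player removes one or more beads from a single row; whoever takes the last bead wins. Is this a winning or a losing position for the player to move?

Nim-sum: 22 ⊕ 2 ⊕ 10 ⊕ 9 = 23.
The nim-sum is 23 ≠ 0, so this is an N-position: the player to move can win.

Winning position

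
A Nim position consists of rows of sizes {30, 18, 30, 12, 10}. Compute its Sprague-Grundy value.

20

Compute the nim-sum pairwise:
30 ^ 18 = 12
12 ^ 30 = 18
18 ^ 12 = 30
30 ^ 10 = 20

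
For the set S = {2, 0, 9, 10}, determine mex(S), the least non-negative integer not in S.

0 is in the set but 1 is not, so the mex is 1.

1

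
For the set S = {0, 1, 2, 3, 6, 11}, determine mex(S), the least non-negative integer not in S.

4

The values 0, 1, 2, 3 are all present; 4 is the first non-negative integer missing from the set.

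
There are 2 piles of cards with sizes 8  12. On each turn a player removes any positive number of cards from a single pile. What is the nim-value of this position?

Nim-sum: 8 XOR 12 = 4.

4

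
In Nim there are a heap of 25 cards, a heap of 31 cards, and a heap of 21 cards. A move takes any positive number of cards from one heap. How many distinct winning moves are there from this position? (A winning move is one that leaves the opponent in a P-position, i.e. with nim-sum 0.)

3

Compute the nim-sum pairwise:
25 ⊕ 31 = 6
6 ⊕ 21 = 19
The overall nim-sum is X = 19. A heap of size p has a winning move iff p XOR X < p (reduce it to p XOR X).
  25: 25 XOR 19 = 10 < 25 — winning move (to 10).
  31: 31 XOR 19 = 12 < 31 — winning move (to 12).
  21: 21 XOR 19 = 6 < 21 — winning move (to 6).
That gives 3 winning moves.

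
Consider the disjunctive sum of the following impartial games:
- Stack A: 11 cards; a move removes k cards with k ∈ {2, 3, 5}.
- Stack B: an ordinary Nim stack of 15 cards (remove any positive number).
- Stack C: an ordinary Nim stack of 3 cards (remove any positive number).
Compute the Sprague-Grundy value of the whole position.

For stack A, compute g(0), g(1), … with moves {2, 3, 5}:
k:     0  1  2  3  4  5  6  7  8  9 10 11
g(k):  0  0  1  1  2  2  3  0  0  1  1  2
So g(11) = 2.
Stack B is a plain Nim stack of size 15, so its Grundy value is 15.
Stack C is a plain Nim stack of size 3, so its Grundy value is 3.
The value of a disjunctive sum is the nim-sum of the parts.
Combined value = 2 ⊕ 15 ⊕ 3 = 14.

14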